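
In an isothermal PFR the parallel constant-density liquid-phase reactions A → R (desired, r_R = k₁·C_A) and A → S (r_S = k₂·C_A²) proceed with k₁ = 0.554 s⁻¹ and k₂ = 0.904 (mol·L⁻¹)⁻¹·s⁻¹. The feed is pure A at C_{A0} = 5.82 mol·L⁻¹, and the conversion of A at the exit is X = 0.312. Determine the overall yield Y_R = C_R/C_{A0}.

C_A = C_{A0}(1−X) = 4.004 mol·L⁻¹.
Along a PFR/batch, dC_R/dC_A = −r_R/(r_R+r_S) = −k₁/(k₁+k₂·C_A).
Integrating from C_{A0} to C_A: C_R = (0.554/0.904)·ln[(0.554+0.904·5.82)/(0.554+0.904·4.00)] = 0.6128·ln(5.815/4.174) = 0.2033 mol·L⁻¹.
Y_R = C_R/C_{A0} = 0.2033/5.82 = 0.0349.

0.0349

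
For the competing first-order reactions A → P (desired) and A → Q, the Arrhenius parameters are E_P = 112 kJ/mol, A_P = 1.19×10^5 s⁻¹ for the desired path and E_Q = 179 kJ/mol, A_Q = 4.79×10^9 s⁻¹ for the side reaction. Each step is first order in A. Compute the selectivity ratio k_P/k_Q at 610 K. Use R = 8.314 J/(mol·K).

13.6

Since both paths have the same order in A, the concentration cancels and S_{P/Q} = k_P/k_Q = (A_P/A_Q)·exp[(E_Q−E_P)/(RT)].
(E_Q−E_P)/(RT) = (179−112)×10³/(8.314×610) = 67000/5072 = 13.21.
k_P/k_Q = (1.19×10^5/4.79×10^9)·exp(13.21) = 2.484×10^-5 × 5.463×10^5 = 13.6.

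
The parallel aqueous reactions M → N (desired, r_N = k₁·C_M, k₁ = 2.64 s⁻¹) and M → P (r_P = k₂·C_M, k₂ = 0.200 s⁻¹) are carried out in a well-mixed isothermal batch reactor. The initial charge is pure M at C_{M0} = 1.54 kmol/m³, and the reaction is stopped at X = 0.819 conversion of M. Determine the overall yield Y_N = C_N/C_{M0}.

0.761

C_M = C_{M0}(1−X) = 0.2787 kmol/m³.
Both paths are first order in M, so the instantaneous fraction to N is constant: dC_N/d(−C_M) = k₁/(k₁+k₂) = 0.9296.
C_N = 0.9296·(C_{M0}−C_M) = 0.9296×1.261 = 1.17 kmol/m³.
Y_N = C_N/C_{M0} = 1.172/1.54 = 0.761.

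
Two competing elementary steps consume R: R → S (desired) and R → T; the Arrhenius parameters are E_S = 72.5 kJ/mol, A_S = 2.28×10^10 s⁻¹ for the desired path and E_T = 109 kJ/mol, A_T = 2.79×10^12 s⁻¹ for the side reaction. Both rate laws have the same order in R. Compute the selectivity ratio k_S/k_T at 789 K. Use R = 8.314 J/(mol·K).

With equal orders, S_{S/T} = k_S/k_T = (A_S/A_T)·exp[(E_T−E_S)/(RT)].
(E_T−E_S)/(RT) = (109−72.5)×10³/(8.314×789) = 36500/6560 = 5.564.
k_S/k_T = (2.28×10^10/2.79×10^12)·exp(5.564) = 0.008172 × 260.9 = 2.13.

2.13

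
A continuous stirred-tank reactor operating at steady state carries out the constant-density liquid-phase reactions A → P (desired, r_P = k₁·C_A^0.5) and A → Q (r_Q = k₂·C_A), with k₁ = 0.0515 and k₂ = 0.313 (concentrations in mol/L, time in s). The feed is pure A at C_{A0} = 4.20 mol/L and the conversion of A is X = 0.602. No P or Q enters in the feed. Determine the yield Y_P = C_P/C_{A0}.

Exit C_A = C_{A0}(1−X) = 4.20×0.398 = 1.672 mol/L.
Rates in a CSTR are evaluated at the outlet concentration: r_P = 0.0515×1.672^0.5 = 0.06658, r_Q = 0.313×1.672 = 0.5232.
Fraction of consumed A going to P: r_P/(r_P+r_Q) = 0.1129.
C_P = 0.1129·C_{A0}·X = 0.1129×4.20×0.602 = 0.285 mol/L; Y_P = C_P/C_{A0} = 0.0680.

0.0680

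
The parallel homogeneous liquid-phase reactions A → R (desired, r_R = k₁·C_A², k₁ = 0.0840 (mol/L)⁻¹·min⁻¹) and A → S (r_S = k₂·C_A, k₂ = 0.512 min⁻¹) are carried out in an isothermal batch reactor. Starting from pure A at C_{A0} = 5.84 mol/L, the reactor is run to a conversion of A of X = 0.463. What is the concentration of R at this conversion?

C_A = C_{A0}(1−X) = 3.136 mol/L.
Along a PFR/batch, dC_S/dC_A = −r_S/(r_R+r_S) = −k₂/(k₂+k₁·C_A).
Integrating from C_{A0} to C_A: C_S = (0.512/0.0840)·ln[(0.512+0.0840·5.84)/(0.512+0.0840·3.14)] = 6.095·ln(1.003/0.7754) = 1.566 mol/L.
Then C_R = (C_{A0}−C_A) − C_S = 2.704 − 1.566 = 1.138 mol/L.

1.14 mol/L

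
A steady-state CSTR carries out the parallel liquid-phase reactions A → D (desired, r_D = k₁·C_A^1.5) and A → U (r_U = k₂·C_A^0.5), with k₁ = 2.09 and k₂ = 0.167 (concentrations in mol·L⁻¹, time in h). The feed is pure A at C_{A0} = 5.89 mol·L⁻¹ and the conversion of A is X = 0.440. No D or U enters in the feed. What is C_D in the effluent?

Exit C_A = C_{A0}(1−X) = 5.89×0.560 = 3.298 mol·L⁻¹.
In a CSTR the entire volume is at exit conditions, so r_D = 2.09×3.298^1.5 = 12.52 and r_U = 0.167×3.298^0.5 = 0.3033.
Fraction of consumed A going to D: r_D/(r_D+r_U) = 0.9763.
C_D = 0.9763·C_{A0}·X = 0.9763×5.89×0.440 = 2.53 mol·L⁻¹.

2.53 mol·L⁻¹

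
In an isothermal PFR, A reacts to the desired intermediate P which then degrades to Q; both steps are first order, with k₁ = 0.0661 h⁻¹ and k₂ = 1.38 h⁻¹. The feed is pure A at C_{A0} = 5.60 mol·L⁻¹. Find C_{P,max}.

0.230 mol·L⁻¹

Evaluating C_P at τ_opt = ln(k₂/k₁)/(k₂−k₁) gives C_{P,max}/C_{A0} = (k₁/k₂)^[k₂/(k₂−k₁)].
= (0.0661/1.38)^(1.38/(1.38−0.0661)) = (0.04790)^(1.050) = 0.04111.
C_{P,max} = 0.04111×5.60 = 0.230 mol·L⁻¹.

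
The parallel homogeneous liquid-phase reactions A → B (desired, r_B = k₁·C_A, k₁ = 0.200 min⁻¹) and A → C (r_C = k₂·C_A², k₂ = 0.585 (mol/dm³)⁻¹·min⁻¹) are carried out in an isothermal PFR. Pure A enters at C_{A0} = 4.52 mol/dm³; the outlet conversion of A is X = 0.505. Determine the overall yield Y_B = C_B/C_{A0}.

C_A = C_{A0}(1−X) = 2.237 mol/dm³.
Along a PFR/batch, dC_B/dC_A = −r_B/(r_B+r_C) = −k₁/(k₁+k₂·C_A).
Integrating from C_{A0} to C_A: C_B = (0.200/0.585)·ln[(0.200+0.585·4.52)/(0.200+0.585·2.24)] = 0.3419·ln(2.844/1.509) = 0.2167 mol/dm³.
Y_B = C_B/C_{A0} = 0.2167/4.52 = 0.0479.

0.0479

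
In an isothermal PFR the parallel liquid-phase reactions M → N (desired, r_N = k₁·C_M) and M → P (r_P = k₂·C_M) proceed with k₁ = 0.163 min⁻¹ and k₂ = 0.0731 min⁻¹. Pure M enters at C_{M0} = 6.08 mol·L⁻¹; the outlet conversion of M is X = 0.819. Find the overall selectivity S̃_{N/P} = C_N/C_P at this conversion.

C_M = C_{M0}(1−X) = 1.100 mol·L⁻¹.
Both paths are first order in M, so the instantaneous fraction to N is constant: dC_N/d(−C_M) = k₁/(k₁+k₂) = 0.6904.
C_N = 0.6904·(C_{M0}−C_M) = 0.6904×4.980 = 3.44 mol·L⁻¹.
C_P = (C_{M0}−C_M)−C_N = 1.542 mol·L⁻¹; S̃_{N/P} = 3.438/1.542 = 2.23.

2.23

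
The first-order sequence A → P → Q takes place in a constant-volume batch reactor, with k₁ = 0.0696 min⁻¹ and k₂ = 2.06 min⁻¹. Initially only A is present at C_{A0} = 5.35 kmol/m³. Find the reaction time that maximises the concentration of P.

1.70 min

The intermediate peaks when r₁ = r₂, i.e. k₁e^(−k₁t) = k₂e^(−k₂t), giving t_opt = ln(k₂/k₁)/(k₂−k₁).
= ln(2.06/0.0696)/(2.06−0.0696) = ln(29.60)/1.990 = 3.388/1.990 = 1.70 min.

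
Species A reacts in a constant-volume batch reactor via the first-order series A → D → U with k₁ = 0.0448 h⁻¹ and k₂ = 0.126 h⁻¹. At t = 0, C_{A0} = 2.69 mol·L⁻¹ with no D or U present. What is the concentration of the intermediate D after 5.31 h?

The intermediate concentration in a first-order A→B→C sequence is C_D = k₁C_{A0}(e^(−k₁t) − e^(−k₂t))/(k₂−k₁).
e^(−k₁t) = e^(−0.0448×5.31) = e^(−0.2379) = 0.7883; e^(−k₂t) = e^(−0.6691) = 0.5122.
C_D = 0.0448×2.69/(0.126−0.0448) × (0.7883−0.5122) = 1.484×0.2761 = 0.4098 mol·L⁻¹.

0.410 mol·L⁻¹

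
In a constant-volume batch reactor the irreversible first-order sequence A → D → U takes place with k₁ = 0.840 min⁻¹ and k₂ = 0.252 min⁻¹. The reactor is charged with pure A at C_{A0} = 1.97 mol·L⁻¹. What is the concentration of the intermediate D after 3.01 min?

For first-order series with pure A initially, C_D(t) = k₁C_{A0}/(k₂−k₁)·(e^(−k₁t) − e^(−k₂t)).
e^(−k₁t) = e^(−0.840×3.01) = e^(−2.528) = 0.07979; e^(−k₂t) = e^(−0.7585) = 0.4684.
C_D = 0.840×1.97/(0.252−0.840) × (0.07979−0.4684) = (-2.814)×(-0.3886) = 1.094 mol·L⁻¹.

1.09 mol·L⁻¹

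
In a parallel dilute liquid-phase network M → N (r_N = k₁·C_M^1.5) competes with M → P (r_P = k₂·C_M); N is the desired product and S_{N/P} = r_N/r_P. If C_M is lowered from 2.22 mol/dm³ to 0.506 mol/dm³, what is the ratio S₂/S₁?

0.477

S_{N/P} = (k₁/k₂)·C_M^0.5, so S₂/S₁ = (C_{M,2}/C_{M,1})^0.5.
= (0.506/2.22)^0.5 = (0.2279)^0.5 = 0.477.
Selectivity toward N falls as C_M falls — high-concentration operation is favoured.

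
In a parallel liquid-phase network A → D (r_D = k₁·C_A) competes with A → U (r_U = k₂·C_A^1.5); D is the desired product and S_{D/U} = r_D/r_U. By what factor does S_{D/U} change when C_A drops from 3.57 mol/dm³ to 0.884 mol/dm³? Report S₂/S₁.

S_{D/U} = (k₁/k₂)·C_A^-0.5, so S₂/S₁ = (C_{A,2}/C_{A,1})^-0.5.
= (0.884/3.57)^(-0.5) = (0.2476)^(-0.5) = 2.01.
Selectivity toward D rises as C_A falls — low-concentration operation is favoured.

2.01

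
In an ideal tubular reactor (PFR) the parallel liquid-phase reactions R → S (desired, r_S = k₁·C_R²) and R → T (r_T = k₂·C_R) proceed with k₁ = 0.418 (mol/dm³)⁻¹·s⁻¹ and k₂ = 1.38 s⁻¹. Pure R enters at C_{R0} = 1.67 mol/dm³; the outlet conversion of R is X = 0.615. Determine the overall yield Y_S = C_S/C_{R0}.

0.158

C_R = C_{R0}(1−X) = 0.6430 mol/dm³.
Along a PFR/batch, dC_T/dC_R = −r_T/(r_S+r_T) = −k₂/(k₂+k₁·C_R).
Integrating from C_{R0} to C_R: C_T = (1.38/0.418)·ln[(1.38+0.418·1.67)/(1.38+0.418·0.643)] = 3.301·ln(2.078/1.649) = 0.7640 mol/dm³.
Then C_S = (C_{R0}−C_R) − C_T = 1.027 − 0.7640 = 0.2630 mol/dm³.
Y_S = C_S/C_{R0} = 0.2630/1.67 = 0.158.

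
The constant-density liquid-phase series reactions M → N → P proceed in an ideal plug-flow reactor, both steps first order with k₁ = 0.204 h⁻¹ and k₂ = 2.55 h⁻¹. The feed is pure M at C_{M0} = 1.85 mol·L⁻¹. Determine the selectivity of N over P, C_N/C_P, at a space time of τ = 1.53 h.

For first-order series with pure M initially, C_N(τ) = k₁C_{M0}/(k₂−k₁)·(e^(−k₁τ) − e^(−k₂τ)).
e^(−k₁τ) = e^(−0.204×1.53) = e^(−0.3121) = 0.7319; e^(−k₂τ) = e^(−3.901) = 0.02021.
C_N = 0.204×1.85/(2.55−0.204) × (0.7319−0.02021) = 0.1609×0.7117 = 0.1145 mol·L⁻¹.
C_M = C_{M0}e^(−k₁τ) = 1.354 mol·L⁻¹, so C_P = C_{M0}−C_M−C_N = 0.3815 mol·L⁻¹; C_N/C_P = 0.300.

0.300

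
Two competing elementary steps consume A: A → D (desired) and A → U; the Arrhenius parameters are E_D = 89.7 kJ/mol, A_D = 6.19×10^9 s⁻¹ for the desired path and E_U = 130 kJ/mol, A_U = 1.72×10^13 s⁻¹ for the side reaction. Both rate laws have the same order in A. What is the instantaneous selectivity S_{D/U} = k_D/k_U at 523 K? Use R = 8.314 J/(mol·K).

3.81

With equal orders, S_{D/U} = k_D/k_U = (A_D/A_U)·exp[(E_U−E_D)/(RT)].
(E_U−E_D)/(RT) = (130−89.7)×10³/(8.314×523) = 40300/4348 = 9.268.
k_D/k_U = (6.19×10^9/1.72×10^13)·exp(9.268) = 3.599×10^-4 × 10595 = 3.81.
Since E_D < E_U, lowering the temperature improves selectivity toward D.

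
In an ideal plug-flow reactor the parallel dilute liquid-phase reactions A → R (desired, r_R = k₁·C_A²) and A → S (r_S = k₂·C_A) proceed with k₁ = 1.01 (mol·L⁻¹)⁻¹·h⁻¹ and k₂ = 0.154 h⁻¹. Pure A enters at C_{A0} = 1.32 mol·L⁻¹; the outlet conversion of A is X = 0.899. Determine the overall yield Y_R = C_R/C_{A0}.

C_A = C_{A0}(1−X) = 0.1333 mol·L⁻¹.
Along a PFR/batch, dC_S/dC_A = −r_S/(r_R+r_S) = −k₂/(k₂+k₁·C_A).
Integrating from C_{A0} to C_A: C_S = (0.154/1.01)·ln[(0.154+1.01·1.32)/(0.154+1.01·0.133)] = 0.1525·ln(1.487/0.2887) = 0.2500 mol·L⁻¹.
Then C_R = (C_{A0}−C_A) − C_S = 1.187 − 0.2500 = 0.9367 mol·L⁻¹.
Y_R = C_R/C_{A0} = 0.9367/1.32 = 0.710.

0.710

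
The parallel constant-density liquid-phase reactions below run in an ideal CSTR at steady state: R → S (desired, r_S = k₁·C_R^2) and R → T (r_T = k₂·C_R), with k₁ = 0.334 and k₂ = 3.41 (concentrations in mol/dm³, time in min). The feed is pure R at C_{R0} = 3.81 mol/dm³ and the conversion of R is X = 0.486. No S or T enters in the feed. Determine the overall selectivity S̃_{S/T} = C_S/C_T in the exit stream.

0.192

Exit C_R = C_{R0}(1−X) = 3.81×0.514 = 1.958 mol/dm³.
A CSTR operates uniformly at the exit composition, giving r_S = 1.281 and r_T = 6.678 (each k·C_R^n at C_R = 1.958).
Overall selectivity = C_S/C_T = r_Sτ/(r_Tτ) = r_S/r_T = 0.192.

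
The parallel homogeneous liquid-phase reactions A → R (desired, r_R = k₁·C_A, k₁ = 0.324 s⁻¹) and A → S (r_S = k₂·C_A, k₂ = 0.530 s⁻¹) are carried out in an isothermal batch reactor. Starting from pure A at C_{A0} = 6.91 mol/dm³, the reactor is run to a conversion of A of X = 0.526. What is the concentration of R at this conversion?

C_A = C_{A0}(1−X) = 3.275 mol/dm³.
Both paths are first order in A, so the instantaneous fraction to R is constant: dC_R/d(−C_A) = k₁/(k₁+k₂) = 0.3794.
C_R = 0.3794·(C_{A0}−C_A) = 0.3794×3.635 = 1.38 mol/dm³.

1.38 mol/dm³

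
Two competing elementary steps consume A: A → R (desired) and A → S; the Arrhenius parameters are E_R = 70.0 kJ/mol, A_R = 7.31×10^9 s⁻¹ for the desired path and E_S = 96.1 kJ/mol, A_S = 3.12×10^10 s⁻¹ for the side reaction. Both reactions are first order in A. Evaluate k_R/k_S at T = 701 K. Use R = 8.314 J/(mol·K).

20.6

Since both paths have the same order in A, the concentration cancels and S_{R/S} = k_R/k_S = (A_R/A_S)·exp[(E_S−E_R)/(RT)].
(E_S−E_R)/(RT) = (96.1−70.0)×10³/(8.314×701) = 26100/5828 = 4.478.
k_R/k_S = (7.31×10^9/3.12×10^10)·exp(4.478) = 0.2343 × 88.08 = 20.6.
Since E_R < E_S, lowering the temperature improves selectivity toward R.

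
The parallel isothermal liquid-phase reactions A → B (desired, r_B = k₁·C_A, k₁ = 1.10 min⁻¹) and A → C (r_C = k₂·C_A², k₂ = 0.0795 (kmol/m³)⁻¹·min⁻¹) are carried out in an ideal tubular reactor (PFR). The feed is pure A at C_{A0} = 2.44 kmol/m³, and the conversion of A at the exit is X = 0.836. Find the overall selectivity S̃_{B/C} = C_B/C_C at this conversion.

C_A = C_{A0}(1−X) = 0.4002 kmol/m³.
Along a PFR/batch, dC_B/dC_A = −r_B/(r_B+r_C) = −k₁/(k₁+k₂·C_A).
Integrating from C_{A0} to C_A: C_B = (1.10/0.0795)·ln[(1.10+0.0795·2.44)/(1.10+0.0795·0.400)] = 13.84·ln(1.294/1.132) = 1.853 kmol/m³.
C_C = (C_{A0}−C_A)−C_B = 0.1871 kmol/m³; S̃_{B/C} = 1.853/0.1871 = 9.90.

9.90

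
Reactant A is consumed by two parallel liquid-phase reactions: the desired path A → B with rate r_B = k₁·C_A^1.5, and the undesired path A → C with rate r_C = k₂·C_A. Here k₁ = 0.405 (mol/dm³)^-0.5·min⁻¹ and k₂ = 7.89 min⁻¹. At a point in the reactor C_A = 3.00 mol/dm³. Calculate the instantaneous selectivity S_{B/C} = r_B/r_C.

0.0889

S_{B/C} = r_B/r_C = (k₁·C_A^1.5)/(k₂·C_A) = (k₁/k₂)·C_A^0.5.
= (0.405×3.000^1.5) / (7.89×3.000) = 2.104/23.67 = 0.0889.
Since the desired path is higher order in A, keeping C_A high (PFR or concentrated feed) favours B.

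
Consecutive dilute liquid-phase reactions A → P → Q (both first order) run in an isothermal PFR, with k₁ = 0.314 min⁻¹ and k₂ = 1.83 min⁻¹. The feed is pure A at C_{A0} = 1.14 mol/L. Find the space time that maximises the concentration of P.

1.16 min

The intermediate peaks when r₁ = r₂, i.e. k₁e^(−k₁τ) = k₂e^(−k₂τ), giving τ_opt = ln(k₂/k₁)/(k₂−k₁).
= ln(1.83/0.314)/(1.83−0.314) = ln(5.828)/1.516 = 1.763/1.516 = 1.16 min.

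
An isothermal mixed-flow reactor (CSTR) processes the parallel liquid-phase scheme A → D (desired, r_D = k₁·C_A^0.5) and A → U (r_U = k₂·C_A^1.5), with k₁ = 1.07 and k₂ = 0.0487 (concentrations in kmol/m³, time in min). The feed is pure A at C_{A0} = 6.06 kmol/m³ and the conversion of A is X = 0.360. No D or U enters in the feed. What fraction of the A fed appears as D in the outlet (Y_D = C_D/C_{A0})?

0.306

Exit C_A = C_{A0}(1−X) = 6.06×0.640 = 3.878 kmol/m³.
In a CSTR the entire volume is at exit conditions, so r_D = 1.07×3.878^0.5 = 2.107 and r_U = 0.0487×3.878^1.5 = 0.3720.
Fraction of consumed A going to D: r_D/(r_D+r_U) = 0.8500.
C_D = 0.8500·C_{A0}·X = 0.8500×6.06×0.360 = 1.85 kmol/m³; Y_D = C_D/C_{A0} = 0.306.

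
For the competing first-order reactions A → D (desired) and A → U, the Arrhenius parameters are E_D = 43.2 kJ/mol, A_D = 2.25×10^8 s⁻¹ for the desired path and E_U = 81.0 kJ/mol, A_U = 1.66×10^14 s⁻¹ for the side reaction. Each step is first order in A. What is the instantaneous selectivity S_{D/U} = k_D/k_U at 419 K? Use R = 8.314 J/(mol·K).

k_D/k_U = (A_D/A_U)·exp[−(E_D−E_U)/(RT)] = (A_D/A_U)·exp[(E_U−E_D)/(RT)].
(E_U−E_D)/(RT) = (81.0−43.2)×10³/(8.314×419) = 37800/3484 = 10.85.
k_D/k_U = (2.25×10^8/1.66×10^14)·exp(10.85) = 1.355×10^-6 × 51583 = 0.0699.
Since E_D < E_U, lowering the temperature improves selectivity toward D.

0.0699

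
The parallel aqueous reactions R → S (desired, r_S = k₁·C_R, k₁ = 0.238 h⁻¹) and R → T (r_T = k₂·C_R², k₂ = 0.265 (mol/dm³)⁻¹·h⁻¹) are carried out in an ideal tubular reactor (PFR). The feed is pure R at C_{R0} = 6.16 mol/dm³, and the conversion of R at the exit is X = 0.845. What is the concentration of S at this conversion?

C_R = C_{R0}(1−X) = 0.9548 mol/dm³.
Along a PFR/batch, dC_S/dC_R = −r_S/(r_S+r_T) = −k₁/(k₁+k₂·C_R).
Integrating from C_{R0} to C_R: C_S = (0.238/0.265)·ln[(0.238+0.265·6.16)/(0.238+0.265·0.955)] = 0.8981·ln(1.870/0.4910) = 1.201 mol/dm³.

1.20 mol/dm³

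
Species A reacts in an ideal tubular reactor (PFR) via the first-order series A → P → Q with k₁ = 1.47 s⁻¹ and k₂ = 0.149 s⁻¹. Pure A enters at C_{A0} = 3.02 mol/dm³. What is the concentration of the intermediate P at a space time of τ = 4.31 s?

1.76 mol/dm³

For first-order series with pure A initially, C_P(τ) = k₁C_{A0}/(k₂−k₁)·(e^(−k₁τ) − e^(−k₂τ)).
e^(−k₁τ) = e^(−1.47×4.31) = e^(−6.336) = 0.001772; e^(−k₂τ) = e^(−0.6422) = 0.5261.
C_P = 1.47×3.02/(0.149−1.47) × (0.001772−0.5261) = (-3.361)×(-0.5244) = 1.762 mol/dm³.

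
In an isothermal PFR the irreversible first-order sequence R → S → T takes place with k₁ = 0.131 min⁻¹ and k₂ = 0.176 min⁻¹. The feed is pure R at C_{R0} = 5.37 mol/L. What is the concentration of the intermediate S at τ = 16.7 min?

0.926 mol/L

For first-order series with pure R initially, C_S(τ) = k₁C_{R0}/(k₂−k₁)·(e^(−k₁τ) − e^(−k₂τ)).
e^(−k₁τ) = e^(−0.131×16.7) = e^(−2.188) = 0.1122; e^(−k₂τ) = e^(−2.939) = 0.05291.
C_S = 0.131×5.37/(0.176−0.131) × (0.1122−0.05291) = 15.63×0.05927 = 0.9265 mol/L.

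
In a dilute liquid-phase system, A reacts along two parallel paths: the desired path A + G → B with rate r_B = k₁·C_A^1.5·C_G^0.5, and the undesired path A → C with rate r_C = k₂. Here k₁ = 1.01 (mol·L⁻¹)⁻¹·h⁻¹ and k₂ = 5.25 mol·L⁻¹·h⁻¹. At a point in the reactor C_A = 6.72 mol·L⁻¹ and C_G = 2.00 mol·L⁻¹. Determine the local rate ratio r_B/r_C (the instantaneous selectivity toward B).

S_{B/C} = r_B/r_C = (k₁·C_A^1.5·C_G^0.5)/(k₂) = (k₁/k₂)·C_A^1.5·C_G^0.5.
= (1.01×6.720^1.5×2.000^0.5) / (5.25) = 24.88/5.250 = 4.74.
Since the desired path is higher order in A, keeping C_A high (PFR or concentrated feed) favours B.

4.74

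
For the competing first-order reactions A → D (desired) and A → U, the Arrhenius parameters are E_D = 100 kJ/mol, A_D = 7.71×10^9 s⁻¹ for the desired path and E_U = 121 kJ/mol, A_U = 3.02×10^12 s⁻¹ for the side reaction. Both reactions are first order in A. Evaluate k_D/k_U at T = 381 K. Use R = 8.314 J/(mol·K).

1.93

k_D/k_U = (A_D/A_U)·exp[−(E_D−E_U)/(RT)] = (A_D/A_U)·exp[(E_U−E_D)/(RT)].
(E_U−E_D)/(RT) = (121−100)×10³/(8.314×381) = 21000/3168 = 6.630.
k_D/k_U = (7.71×10^9/3.02×10^12)·exp(6.630) = 0.002553 × 757.1 = 1.93.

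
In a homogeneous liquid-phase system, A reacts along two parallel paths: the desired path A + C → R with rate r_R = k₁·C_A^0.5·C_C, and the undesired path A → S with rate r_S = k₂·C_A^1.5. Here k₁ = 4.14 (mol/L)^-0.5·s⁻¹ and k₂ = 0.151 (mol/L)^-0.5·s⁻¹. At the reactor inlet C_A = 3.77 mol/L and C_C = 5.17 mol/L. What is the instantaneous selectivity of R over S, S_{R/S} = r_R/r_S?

37.6

S_{R/S} = r_R/r_S = (k₁·C_A^0.5·C_C)/(k₂·C_A^1.5) = (k₁/k₂)·C_A⁻¹·C_C.
= (4.14×3.770^0.5×5.170) / (0.151×3.770^1.5) = 41.56/1.105 = 37.6.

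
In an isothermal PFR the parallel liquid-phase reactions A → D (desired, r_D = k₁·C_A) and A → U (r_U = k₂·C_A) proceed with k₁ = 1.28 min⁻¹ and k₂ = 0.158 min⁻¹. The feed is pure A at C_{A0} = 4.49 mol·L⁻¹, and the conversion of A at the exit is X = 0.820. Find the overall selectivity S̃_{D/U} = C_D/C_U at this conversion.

8.10

C_A = C_{A0}(1−X) = 0.8082 mol·L⁻¹.
Both paths are first order in A, so the instantaneous fraction to D is constant: dC_D/d(−C_A) = k₁/(k₁+k₂) = 0.8901.
C_D = 0.8901·(C_{A0}−C_A) = 0.8901×3.682 = 3.28 mol·L⁻¹.
C_U = (C_{A0}−C_A)−C_D = 0.4045 mol·L⁻¹; S̃_{D/U} = 3.277/0.4045 = 8.10.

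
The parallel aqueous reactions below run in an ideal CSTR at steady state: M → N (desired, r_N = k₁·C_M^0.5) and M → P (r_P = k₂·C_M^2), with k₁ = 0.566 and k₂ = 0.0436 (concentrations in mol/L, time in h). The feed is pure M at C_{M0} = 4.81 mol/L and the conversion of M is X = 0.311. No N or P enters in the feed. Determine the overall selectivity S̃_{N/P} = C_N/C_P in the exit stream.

2.15

Exit C_M = C_{M0}(1−X) = 4.81×0.689 = 3.314 mol/L.
In a CSTR the entire volume is at exit conditions, so r_N = 0.566×3.314^0.5 = 1.030 and r_P = 0.0436×3.314^2 = 0.4789.
Overall selectivity = C_N/C_P = r_Nτ/(r_Pτ) = r_N/r_P = 2.15.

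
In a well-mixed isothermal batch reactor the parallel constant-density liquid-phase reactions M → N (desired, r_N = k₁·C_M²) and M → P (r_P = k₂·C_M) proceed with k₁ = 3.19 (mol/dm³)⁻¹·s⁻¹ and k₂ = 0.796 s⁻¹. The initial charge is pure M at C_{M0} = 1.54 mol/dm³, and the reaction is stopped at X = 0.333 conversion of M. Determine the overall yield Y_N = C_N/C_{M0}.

0.278

C_M = C_{M0}(1−X) = 1.027 mol/dm³.
Along a PFR/batch, dC_P/dC_M = −r_P/(r_N+r_P) = −k₂/(k₂+k₁·C_M).
Integrating from C_{M0} to C_M: C_P = (0.796/3.19)·ln[(0.796+3.19·1.54)/(0.796+3.19·1.03)] = 0.2495·ln(5.709/4.073) = 0.08426 mol/dm³.
Then C_N = (C_{M0}−C_M) − C_P = 0.5128 − 0.08426 = 0.4286 mol/dm³.
Y_N = C_N/C_{M0} = 0.4286/1.54 = 0.278.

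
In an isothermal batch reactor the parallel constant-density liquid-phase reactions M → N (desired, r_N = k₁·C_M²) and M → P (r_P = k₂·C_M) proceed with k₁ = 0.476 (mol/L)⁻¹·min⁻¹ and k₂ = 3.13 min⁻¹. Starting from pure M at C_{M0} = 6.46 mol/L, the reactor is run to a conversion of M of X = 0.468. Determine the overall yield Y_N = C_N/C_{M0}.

C_M = C_{M0}(1−X) = 3.437 mol/L.
Along a PFR/batch, dC_P/dC_M = −r_P/(r_N+r_P) = −k₂/(k₂+k₁·C_M).
Integrating from C_{M0} to C_M: C_P = (3.13/0.476)·ln[(3.13+0.476·6.46)/(3.13+0.476·3.44)] = 6.576·ln(6.205/4.766) = 1.735 mol/L.
Then C_N = (C_{M0}−C_M) − C_P = 3.023 − 1.735 = 1.288 mol/L.
Y_N = C_N/C_{M0} = 1.288/6.46 = 0.199.

0.199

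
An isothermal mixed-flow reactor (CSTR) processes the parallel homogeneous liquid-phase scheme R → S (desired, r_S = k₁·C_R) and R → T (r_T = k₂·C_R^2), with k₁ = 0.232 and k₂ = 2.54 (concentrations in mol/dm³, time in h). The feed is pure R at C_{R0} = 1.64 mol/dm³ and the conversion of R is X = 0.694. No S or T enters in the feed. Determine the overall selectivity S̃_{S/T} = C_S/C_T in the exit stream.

Exit C_R = C_{R0}(1−X) = 1.64×0.306 = 0.5018 mol/dm³.
Rates in a CSTR are evaluated at the outlet concentration: r_S = 0.232×0.5018 = 0.1164, r_T = 2.54×0.5018^2 = 0.6397.
Overall selectivity = C_S/C_T = r_Sτ/(r_Tτ) = r_S/r_T = 0.182.

0.182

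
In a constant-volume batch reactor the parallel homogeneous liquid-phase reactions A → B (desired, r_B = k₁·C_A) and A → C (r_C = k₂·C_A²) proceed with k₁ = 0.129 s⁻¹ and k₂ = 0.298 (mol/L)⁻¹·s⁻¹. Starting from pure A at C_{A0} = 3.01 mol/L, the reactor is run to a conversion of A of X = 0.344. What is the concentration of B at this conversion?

C_A = C_{A0}(1−X) = 1.975 mol/L.
Along a PFR/batch, dC_B/dC_A = −r_B/(r_B+r_C) = −k₁/(k₁+k₂·C_A).
Integrating from C_{A0} to C_A: C_B = (0.129/0.298)·ln[(0.129+0.298·3.01)/(0.129+0.298·1.97)] = 0.4329·ln(1.026/0.7174) = 0.1549 mol/L.

0.155 mol/L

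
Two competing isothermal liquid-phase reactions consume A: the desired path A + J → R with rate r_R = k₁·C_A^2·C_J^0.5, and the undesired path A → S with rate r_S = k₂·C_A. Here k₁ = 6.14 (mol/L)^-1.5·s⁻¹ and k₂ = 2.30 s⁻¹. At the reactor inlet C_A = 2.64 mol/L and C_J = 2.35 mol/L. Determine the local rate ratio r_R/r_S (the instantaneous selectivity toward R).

S_{R/S} = r_R/r_S = (k₁·C_A^2·C_J^0.5)/(k₂·C_A) = (k₁/k₂)·C_A·C_J^0.5.
= (6.14×2.640^2×2.350^0.5) / (2.30×2.640) = 65.60/6.072 = 10.8.
Since the desired path is higher order in A, keeping C_A high (PFR or concentrated feed) favours R.

10.8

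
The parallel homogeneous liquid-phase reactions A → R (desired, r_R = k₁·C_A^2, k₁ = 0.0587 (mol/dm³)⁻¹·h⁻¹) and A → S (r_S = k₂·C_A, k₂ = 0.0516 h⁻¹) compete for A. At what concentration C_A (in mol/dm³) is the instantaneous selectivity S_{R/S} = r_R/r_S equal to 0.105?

S_{R/S} = (k₁/k₂)·C_A ⇒ C_A = S·k₂/k₁.
= 0.105×0.0516/0.0587 = 0.0923 mol/dm³.

0.0923 mol/dm³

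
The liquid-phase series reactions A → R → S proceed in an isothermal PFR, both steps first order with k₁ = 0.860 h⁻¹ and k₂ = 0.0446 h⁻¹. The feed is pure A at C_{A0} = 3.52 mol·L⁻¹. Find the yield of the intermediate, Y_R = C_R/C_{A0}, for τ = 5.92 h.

Solving the coupled first-order balances gives C_R(τ) = [k₁/(k₂−k₁)]·C_{A0}·(e^(−k₁τ) − e^(−k₂τ)).
e^(−k₁τ) = e^(−0.860×5.92) = e^(−5.091) = 0.006151; e^(−k₂τ) = e^(−0.2640) = 0.7679.
C_R = 0.860×3.52/(0.0446−0.860) × (0.006151−0.7679) = (-3.713)×(-0.7618) = 2.828 mol·L⁻¹.
Y_R = C_R/C_{A0} = 2.828/3.52 = 0.803.

0.803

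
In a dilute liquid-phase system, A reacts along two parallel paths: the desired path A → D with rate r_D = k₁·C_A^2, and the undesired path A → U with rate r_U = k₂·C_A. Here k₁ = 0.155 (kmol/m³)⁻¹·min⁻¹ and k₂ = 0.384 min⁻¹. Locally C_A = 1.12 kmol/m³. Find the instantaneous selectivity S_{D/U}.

0.452

S_{D/U} = r_D/r_U = (k₁·C_A^2)/(k₂·C_A) = (k₁/k₂)·C_A.
= (0.155×1.120^2) / (0.384×1.120) = 0.1944/0.4301 = 0.452.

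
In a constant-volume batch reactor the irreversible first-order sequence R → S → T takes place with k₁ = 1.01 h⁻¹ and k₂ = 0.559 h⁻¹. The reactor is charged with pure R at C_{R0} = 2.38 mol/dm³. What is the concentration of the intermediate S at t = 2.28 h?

The intermediate concentration in a first-order A→B→C sequence is C_S = k₁C_{R0}(e^(−k₁t) − e^(−k₂t))/(k₂−k₁).
e^(−k₁t) = e^(−1.01×2.28) = e^(−2.303) = 0.09998; e^(−k₂t) = e^(−1.275) = 0.2796.
C_S = 1.01×2.38/(0.559−1.01) × (0.09998−0.2796) = (-5.330)×(-0.1796) = 0.9572 mol/dm³.

0.957 mol/dm³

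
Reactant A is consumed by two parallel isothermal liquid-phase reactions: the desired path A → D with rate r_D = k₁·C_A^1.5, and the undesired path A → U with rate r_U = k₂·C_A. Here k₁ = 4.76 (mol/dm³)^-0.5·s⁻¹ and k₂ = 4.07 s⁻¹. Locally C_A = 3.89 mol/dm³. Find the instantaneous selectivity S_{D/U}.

2.31

S_{D/U} = r_D/r_U = (k₁·C_A^1.5)/(k₂·C_A) = (k₁/k₂)·C_A^0.5.
= (4.76×3.890^1.5) / (4.07×3.890) = 36.52/15.83 = 2.31.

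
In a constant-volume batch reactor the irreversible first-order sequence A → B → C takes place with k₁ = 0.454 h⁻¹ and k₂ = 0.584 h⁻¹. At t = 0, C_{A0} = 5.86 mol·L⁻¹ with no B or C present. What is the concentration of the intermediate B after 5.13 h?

For first-order series with pure A initially, C_B(t) = k₁C_{A0}/(k₂−k₁)·(e^(−k₁t) − e^(−k₂t)).
e^(−k₁t) = e^(−0.454×5.13) = e^(−2.329) = 0.09739; e^(−k₂t) = e^(−2.996) = 0.04999.
C_B = 0.454×5.86/(0.584−0.454) × (0.09739−0.04999) = 20.46×0.04740 = 0.9700 mol·L⁻¹.

0.970 mol·L⁻¹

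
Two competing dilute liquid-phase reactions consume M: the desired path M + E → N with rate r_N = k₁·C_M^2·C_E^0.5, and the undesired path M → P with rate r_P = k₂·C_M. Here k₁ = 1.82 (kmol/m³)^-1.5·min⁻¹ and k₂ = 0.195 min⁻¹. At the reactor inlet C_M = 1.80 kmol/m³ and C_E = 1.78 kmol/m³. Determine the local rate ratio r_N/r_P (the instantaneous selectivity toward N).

22.4

S_{N/P} = r_N/r_P = (k₁·C_M^2·C_E^0.5)/(k₂·C_M) = (k₁/k₂)·C_M·C_E^0.5.
= (1.82×1.800^2×1.780^0.5) / (0.195×1.800) = 7.867/0.3510 = 22.4.
Since the desired path is higher order in M, keeping C_M high (PFR or concentrated feed) favours N.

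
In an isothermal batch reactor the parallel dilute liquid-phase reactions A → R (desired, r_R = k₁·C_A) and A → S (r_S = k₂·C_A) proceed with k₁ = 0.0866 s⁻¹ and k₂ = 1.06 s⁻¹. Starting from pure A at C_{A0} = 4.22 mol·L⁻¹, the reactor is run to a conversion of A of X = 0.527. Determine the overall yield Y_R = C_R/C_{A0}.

0.0398

C_A = C_{A0}(1−X) = 1.996 mol·L⁻¹.
Both paths are first order in A, so the instantaneous fraction to R is constant: dC_R/d(−C_A) = k₁/(k₁+k₂) = 0.07553.
C_R = 0.07553·(C_{A0}−C_A) = 0.07553×2.224 = 0.168 mol·L⁻¹.
Y_R = C_R/C_{A0} = 0.1680/4.22 = 0.0398.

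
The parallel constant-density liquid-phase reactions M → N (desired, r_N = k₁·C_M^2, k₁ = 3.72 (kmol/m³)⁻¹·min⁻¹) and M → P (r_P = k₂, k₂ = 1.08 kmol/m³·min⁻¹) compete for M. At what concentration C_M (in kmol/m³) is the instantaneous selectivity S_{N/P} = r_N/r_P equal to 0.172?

0.223 kmol/m³

S_{N/P} = (k₁/k₂)·C_M^2 ⇒ C_M = (S·k₂/k₁)^(0.5).
= (0.172×1.08/3.72)^(0.5) = (0.04994)^(0.5) = 0.223 kmol/m³.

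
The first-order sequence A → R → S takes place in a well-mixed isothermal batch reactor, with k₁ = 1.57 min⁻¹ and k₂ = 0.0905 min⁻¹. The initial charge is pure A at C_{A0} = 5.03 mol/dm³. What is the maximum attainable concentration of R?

Evaluating C_R at t_opt = ln(k₂/k₁)/(k₂−k₁) gives C_{R,max}/C_{A0} = (k₁/k₂)^[k₂/(k₂−k₁)].
= (1.57/0.0905)^(0.0905/(0.0905−1.57)) = (17.35)^(-0.06117) = 0.8398.
C_{R,max} = 0.8398×5.03 = 4.22 mol/dm³.

4.22 mol/dm³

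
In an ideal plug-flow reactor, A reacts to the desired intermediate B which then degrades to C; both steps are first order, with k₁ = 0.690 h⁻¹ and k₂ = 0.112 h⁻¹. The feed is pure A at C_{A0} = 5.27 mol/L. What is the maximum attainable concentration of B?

3.71 mol/L

Evaluating C_B at τ_opt = ln(k₂/k₁)/(k₂−k₁) gives C_{B,max}/C_{A0} = (k₁/k₂)^[k₂/(k₂−k₁)].
= (0.690/0.112)^(0.112/(0.112−0.690)) = (6.161)^(-0.1938) = 0.7031.
C_{B,max} = 0.7031×5.27 = 3.71 mol/L.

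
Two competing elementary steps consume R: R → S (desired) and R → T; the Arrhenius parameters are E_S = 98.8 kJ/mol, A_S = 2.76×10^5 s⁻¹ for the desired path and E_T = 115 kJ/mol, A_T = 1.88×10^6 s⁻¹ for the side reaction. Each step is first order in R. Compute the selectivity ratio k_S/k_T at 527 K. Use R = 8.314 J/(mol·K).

5.92

k_S/k_T = (A_S/A_T)·exp[−(E_S−E_T)/(RT)] = (A_S/A_T)·exp[(E_T−E_S)/(RT)].
(E_T−E_S)/(RT) = (115−98.8)×10³/(8.314×527) = 16200/4381 = 3.697.
k_S/k_T = (2.76×10^5/1.88×10^6)·exp(3.697) = 0.1468 × 40.34 = 5.92.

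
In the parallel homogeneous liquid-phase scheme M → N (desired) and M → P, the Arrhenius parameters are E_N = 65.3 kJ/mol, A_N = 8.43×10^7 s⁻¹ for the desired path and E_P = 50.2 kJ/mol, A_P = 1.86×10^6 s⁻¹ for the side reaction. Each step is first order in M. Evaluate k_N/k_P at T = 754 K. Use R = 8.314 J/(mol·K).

4.08

With equal orders, S_{N/P} = k_N/k_P = (A_N/A_P)·exp[(E_P−E_N)/(RT)].
(E_P−E_N)/(RT) = (50.2−65.3)×10³/(8.314×754) = -15100/6269 = -2.409.
k_N/k_P = (8.43×10^7/1.86×10^6)·exp(-2.409) = 45.32 × 0.08993 = 4.08.
Since E_N > E_P, raising the temperature improves selectivity toward N.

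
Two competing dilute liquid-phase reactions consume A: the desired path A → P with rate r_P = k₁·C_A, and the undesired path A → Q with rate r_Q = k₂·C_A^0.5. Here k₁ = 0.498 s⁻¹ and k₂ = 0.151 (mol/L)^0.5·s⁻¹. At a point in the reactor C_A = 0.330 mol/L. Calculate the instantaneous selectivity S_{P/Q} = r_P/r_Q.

S_{P/Q} = r_P/r_Q = (k₁·C_A)/(k₂·C_A^0.5) = (k₁/k₂)·C_A^0.5.
= (0.498×0.3300) / (0.151×0.3300^0.5) = 0.1643/0.08674 = 1.89.
Since the desired path is higher order in A, keeping C_A high (PFR or concentrated feed) favours P.

1.89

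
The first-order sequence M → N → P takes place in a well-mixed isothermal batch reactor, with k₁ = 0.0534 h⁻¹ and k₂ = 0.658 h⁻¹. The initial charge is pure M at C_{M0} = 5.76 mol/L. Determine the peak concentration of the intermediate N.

For a first-order series the maximum intermediate yield is C_{N,max}/C_{M0} = (k₁/k₂)^[k₂/(k₂−k₁)].
= (0.0534/0.658)^(0.658/(0.658−0.0534)) = (0.08116)^(1.088) = 0.06501.
C_{N,max} = 0.06501×5.76 = 0.374 mol/L.

0.374 mol/L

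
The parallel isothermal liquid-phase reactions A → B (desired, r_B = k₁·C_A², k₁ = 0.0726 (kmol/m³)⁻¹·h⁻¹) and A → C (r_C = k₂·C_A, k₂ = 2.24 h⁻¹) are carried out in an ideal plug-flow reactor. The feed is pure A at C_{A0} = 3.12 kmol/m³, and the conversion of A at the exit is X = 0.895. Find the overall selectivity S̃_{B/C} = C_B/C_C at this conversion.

0.0552

C_A = C_{A0}(1−X) = 0.3276 kmol/m³.
Along a PFR/batch, dC_C/dC_A = −r_C/(r_B+r_C) = −k₂/(k₂+k₁·C_A).
Integrating from C_{A0} to C_A: C_C = (2.24/0.0726)·ln[(2.24+0.0726·3.12)/(2.24+0.0726·0.328)] = 30.85·ln(2.467/2.264) = 2.646 kmol/m³.
Then C_B = (C_{A0}−C_A) − C_C = 2.792 − 2.646 = 0.1461 kmol/m³.
S̃_{B/C} = C_B/C_C = 0.1461/2.646 = 0.0552.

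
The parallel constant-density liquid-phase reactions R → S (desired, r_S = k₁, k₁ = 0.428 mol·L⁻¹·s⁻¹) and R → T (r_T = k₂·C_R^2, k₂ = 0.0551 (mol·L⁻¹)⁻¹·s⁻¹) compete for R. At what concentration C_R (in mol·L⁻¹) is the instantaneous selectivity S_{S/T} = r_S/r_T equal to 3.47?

S_{S/T} = (k₁/k₂)·C_R^-2 ⇒ C_R = (S·k₂/k₁)^(-0.5).
= (3.47×0.0551/0.428)^(-0.5) = (0.4467)^(-0.5) = 1.50 mol·L⁻¹.

1.50 mol·L⁻¹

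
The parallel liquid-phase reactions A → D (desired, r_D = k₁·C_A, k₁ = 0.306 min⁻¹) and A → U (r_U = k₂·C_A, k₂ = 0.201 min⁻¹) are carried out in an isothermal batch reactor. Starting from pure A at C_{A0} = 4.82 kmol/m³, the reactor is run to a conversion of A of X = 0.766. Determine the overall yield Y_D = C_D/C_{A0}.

0.462

C_A = C_{A0}(1−X) = 1.128 kmol/m³.
Both paths are first order in A, so the instantaneous fraction to D is constant: dC_D/d(−C_A) = k₁/(k₁+k₂) = 0.6036.
C_D = 0.6036·(C_{A0}−C_A) = 0.6036×3.692 = 2.23 kmol/m³.
Y_D = C_D/C_{A0} = 2.228/4.82 = 0.462.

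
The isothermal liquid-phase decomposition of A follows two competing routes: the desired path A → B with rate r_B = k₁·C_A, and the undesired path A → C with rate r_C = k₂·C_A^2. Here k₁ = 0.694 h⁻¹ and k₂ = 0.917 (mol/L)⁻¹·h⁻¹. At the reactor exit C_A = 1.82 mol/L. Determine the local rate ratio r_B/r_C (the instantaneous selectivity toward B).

0.416

S_{B/C} = r_B/r_C = (k₁·C_A)/(k₂·C_A^2) = (k₁/k₂)·C_A⁻¹.
= (0.694×1.820) / (0.917×1.820^2) = 1.263/3.037 = 0.416.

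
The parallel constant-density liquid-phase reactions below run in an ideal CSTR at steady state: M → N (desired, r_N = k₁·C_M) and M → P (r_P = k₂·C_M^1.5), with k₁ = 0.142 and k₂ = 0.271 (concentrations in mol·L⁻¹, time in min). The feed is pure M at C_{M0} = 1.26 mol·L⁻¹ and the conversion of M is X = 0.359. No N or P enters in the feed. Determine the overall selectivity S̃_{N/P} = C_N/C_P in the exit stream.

Exit C_M = C_{M0}(1−X) = 1.26×0.641 = 0.8077 mol·L⁻¹.
In a CSTR the entire volume is at exit conditions, so r_N = 0.142×0.8077 = 0.1147 and r_P = 0.271×0.8077^1.5 = 0.1967.
Overall selectivity = C_N/C_P = r_Nτ/(r_Pτ) = r_N/r_P = 0.583.

0.583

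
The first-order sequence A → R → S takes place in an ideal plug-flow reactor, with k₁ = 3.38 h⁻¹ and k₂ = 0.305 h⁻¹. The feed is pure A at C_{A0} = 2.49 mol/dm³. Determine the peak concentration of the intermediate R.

1.96 mol/dm³

At the optimum, C_{R,max}/C_{A0} = (k₁/k₂)^[k₂/(k₂−k₁)].
= (3.38/0.305)^(0.305/(0.305−3.38)) = (11.08)^(-0.09919) = 0.7877.
C_{R,max} = 0.7877×2.49 = 1.96 mol/dm³.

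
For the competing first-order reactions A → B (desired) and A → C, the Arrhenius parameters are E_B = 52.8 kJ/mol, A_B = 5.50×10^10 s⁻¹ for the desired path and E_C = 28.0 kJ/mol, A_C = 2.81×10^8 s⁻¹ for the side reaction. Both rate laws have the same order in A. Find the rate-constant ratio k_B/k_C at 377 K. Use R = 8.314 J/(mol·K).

k_B/k_C = (A_B/A_C)·exp[−(E_B−E_C)/(RT)] = (A_B/A_C)·exp[(E_C−E_B)/(RT)].
(E_C−E_B)/(RT) = (28.0−52.8)×10³/(8.314×377) = -24800/3134 = -7.912.
k_B/k_C = (5.50×10^10/2.81×10^8)·exp(-7.912) = 195.7 × 3.662×10^-4 = 0.0717.
Since E_B > E_C, raising the temperature improves selectivity toward B.

0.0717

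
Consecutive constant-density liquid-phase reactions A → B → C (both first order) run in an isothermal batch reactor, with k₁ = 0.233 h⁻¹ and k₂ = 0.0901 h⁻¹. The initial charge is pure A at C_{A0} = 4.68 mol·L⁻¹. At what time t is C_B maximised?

The intermediate peaks when r₁ = r₂, i.e. k₁e^(−k₁t) = k₂e^(−k₂t), giving t_opt = ln(k₂/k₁)/(k₂−k₁).
= ln(0.0901/0.233)/(0.0901−0.233) = ln(0.3867)/-0.1429 = -0.9501/-0.1429 = 6.65 h.

6.65 h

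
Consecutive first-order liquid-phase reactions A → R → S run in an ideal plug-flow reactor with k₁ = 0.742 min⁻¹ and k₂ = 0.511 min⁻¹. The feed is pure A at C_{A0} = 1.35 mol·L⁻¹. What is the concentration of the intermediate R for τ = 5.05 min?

Solving the coupled first-order balances gives C_R(τ) = [k₁/(k₂−k₁)]·C_{A0}·(e^(−k₁τ) − e^(−k₂τ)).
e^(−k₁τ) = e^(−0.742×5.05) = e^(−3.747) = 0.02359; e^(−k₂τ) = e^(−2.581) = 0.07573.
C_R = 0.742×1.35/(0.511−0.742) × (0.02359−0.07573) = (-4.336)×(-0.05215) = 0.2261 mol·L⁻¹.

0.226 mol·L⁻¹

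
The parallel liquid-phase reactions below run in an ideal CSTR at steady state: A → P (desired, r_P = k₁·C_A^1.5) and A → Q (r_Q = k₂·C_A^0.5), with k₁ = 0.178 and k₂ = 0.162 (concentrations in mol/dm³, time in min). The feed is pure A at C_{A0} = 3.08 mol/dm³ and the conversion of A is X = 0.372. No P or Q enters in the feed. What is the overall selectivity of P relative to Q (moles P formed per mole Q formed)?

2.13

Exit C_A = C_{A0}(1−X) = 3.08×0.628 = 1.934 mol/dm³.
A CSTR operates uniformly at the exit composition, giving r_P = 0.4788 and r_Q = 0.2253 (each k·C_A^n at C_A = 1.934).
Overall selectivity = C_P/C_Q = r_Pτ/(r_Qτ) = r_P/r_Q = 2.13.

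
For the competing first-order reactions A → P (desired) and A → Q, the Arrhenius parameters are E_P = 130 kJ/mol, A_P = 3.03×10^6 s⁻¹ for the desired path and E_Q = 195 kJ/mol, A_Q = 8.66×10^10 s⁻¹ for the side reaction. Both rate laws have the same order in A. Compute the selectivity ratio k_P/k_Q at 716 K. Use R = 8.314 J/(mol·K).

With equal orders, S_{P/Q} = k_P/k_Q = (A_P/A_Q)·exp[(E_Q−E_P)/(RT)].
(E_Q−E_P)/(RT) = (195−130)×10³/(8.314×716) = 65000/5953 = 10.92.
k_P/k_Q = (3.03×10^6/8.66×10^10)·exp(10.92) = 3.499×10^-5 × 55226 = 1.93.
Since E_P < E_Q, lowering the temperature improves selectivity toward P.

1.93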